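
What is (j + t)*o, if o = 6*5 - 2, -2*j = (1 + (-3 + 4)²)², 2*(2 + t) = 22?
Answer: 196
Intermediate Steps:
t = 9 (t = -2 + (½)*22 = -2 + 11 = 9)
j = -2 (j = -(1 + (-3 + 4)²)²/2 = -(1 + 1²)²/2 = -(1 + 1)²/2 = -½*2² = -½*4 = -2)
o = 28 (o = 30 - 2 = 28)
(j + t)*o = (-2 + 9)*28 = 7*28 = 196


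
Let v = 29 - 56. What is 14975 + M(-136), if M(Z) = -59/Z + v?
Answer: 2032987/136 ≈ 14948.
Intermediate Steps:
v = -27
M(Z) = -27 - 59/Z (M(Z) = -59/Z - 27 = -27 - 59/Z)
14975 + M(-136) = 14975 + (-27 - 59/(-136)) = 14975 + (-27 - 59*(-1/136)) = 14975 + (-27 + 59/136) = 14975 - 3613/136 = 2032987/136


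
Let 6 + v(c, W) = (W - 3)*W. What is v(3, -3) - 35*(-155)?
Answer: 5437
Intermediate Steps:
v(c, W) = -6 + W*(-3 + W) (v(c, W) = -6 + (W - 3)*W = -6 + (-3 + W)*W = -6 + W*(-3 + W))
v(3, -3) - 35*(-155) = (-6 + (-3)**2 - 3*(-3)) - 35*(-155) = (-6 + 9 + 9) + 5425 = 12 + 5425 = 5437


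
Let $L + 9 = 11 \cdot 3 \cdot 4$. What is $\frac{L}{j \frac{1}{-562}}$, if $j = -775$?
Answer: $\frac{69126}{775} \approx 89.195$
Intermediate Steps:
$L = 123$ ($L = -9 + 11 \cdot 3 \cdot 4 = -9 + 33 \cdot 4 = -9 + 132 = 123$)
$\frac{L}{j \frac{1}{-562}} = \frac{123}{\left(-775\right) \frac{1}{-562}} = \frac{123}{\left(-775\right) \left(- \frac{1}{562}\right)} = \frac{123}{\frac{775}{562}} = 123 \cdot \frac{562}{775} = \frac{69126}{775}$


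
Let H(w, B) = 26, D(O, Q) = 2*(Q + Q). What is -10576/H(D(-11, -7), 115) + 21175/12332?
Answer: -64936341/160316 ≈ -405.05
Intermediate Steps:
D(O, Q) = 4*Q (D(O, Q) = 2*(2*Q) = 4*Q)
-10576/H(D(-11, -7), 115) + 21175/12332 = -10576/26 + 21175/12332 = -10576*1/26 + 21175*(1/12332) = -5288/13 + 21175/12332 = -64936341/160316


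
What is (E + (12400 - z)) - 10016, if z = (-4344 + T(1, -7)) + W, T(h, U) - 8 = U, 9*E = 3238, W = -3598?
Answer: 96163/9 ≈ 10685.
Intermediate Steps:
E = 3238/9 (E = (⅑)*3238 = 3238/9 ≈ 359.78)
T(h, U) = 8 + U
z = -7941 (z = (-4344 + (8 - 7)) - 3598 = (-4344 + 1) - 3598 = -4343 - 3598 = -7941)
(E + (12400 - z)) - 10016 = (3238/9 + (12400 - 1*(-7941))) - 10016 = (3238/9 + (12400 + 7941)) - 10016 = (3238/9 + 20341) - 10016 = 186307/9 - 10016 = 96163/9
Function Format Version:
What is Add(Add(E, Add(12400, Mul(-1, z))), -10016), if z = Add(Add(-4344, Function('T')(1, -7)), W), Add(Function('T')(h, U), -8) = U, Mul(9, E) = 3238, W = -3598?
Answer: Rational(96163, 9) ≈ 10685.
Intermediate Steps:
E = Rational(3238, 9) (E = Mul(Rational(1, 9), 3238) = Rational(3238, 9) ≈ 359.78)
Function('T')(h, U) = Add(8, U)
z = -7941 (z = Add(Add(-4344, Add(8, -7)), -3598) = Add(Add(-4344, 1), -3598) = Add(-4343, -3598) = -7941)
Add(Add(E, Add(12400, Mul(-1, z))), -10016) = Add(Add(Rational(3238, 9), Add(12400, Mul(-1, -7941))), -10016) = Add(Add(Rational(3238, 9), Add(12400, 7941)), -10016) = Add(Add(Rational(3238, 9), 20341), -10016) = Add(Rational(186307, 9), -10016) = Rational(96163, 9)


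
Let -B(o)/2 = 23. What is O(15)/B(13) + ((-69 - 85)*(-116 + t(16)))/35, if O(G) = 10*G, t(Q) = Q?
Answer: 10045/23 ≈ 436.74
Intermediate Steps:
B(o) = -46 (B(o) = -2*23 = -46)
O(15)/B(13) + ((-69 - 85)*(-116 + t(16)))/35 = (10*15)/(-46) + ((-69 - 85)*(-116 + 16))/35 = 150*(-1/46) - 154*(-100)*(1/35) = -75/23 + 15400*(1/35) = -75/23 + 440 = 10045/23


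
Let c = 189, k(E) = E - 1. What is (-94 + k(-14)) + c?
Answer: 80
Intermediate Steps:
k(E) = -1 + E
(-94 + k(-14)) + c = (-94 + (-1 - 14)) + 189 = (-94 - 15) + 189 = -109 + 189 = 80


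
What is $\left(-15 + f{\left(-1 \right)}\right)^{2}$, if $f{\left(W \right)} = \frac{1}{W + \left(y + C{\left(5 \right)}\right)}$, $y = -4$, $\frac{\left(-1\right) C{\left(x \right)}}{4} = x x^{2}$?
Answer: $\frac{57395776}{255025} \approx 225.06$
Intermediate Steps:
$C{\left(x \right)} = - 4 x^{3}$ ($C{\left(x \right)} = - 4 x x^{2} = - 4 x^{3}$)
$f{\left(W \right)} = \frac{1}{-504 + W}$ ($f{\left(W \right)} = \frac{1}{W - \left(4 + 4 \cdot 5^{3}\right)} = \frac{1}{W - 504} = \frac{1}{-504 + W}$)
$\left(-15 + f{\left(-1 \right)}\right)^{2} = \left(-15 + \frac{1}{-504 - 1}\right)^{2} = \left(-15 + \frac{1}{-505}\right)^{2} = \left(-15 - \frac{1}{505}\right)^{2} = \left(- \frac{7576}{505}\right)^{2} = \frac{57395776}{255025}$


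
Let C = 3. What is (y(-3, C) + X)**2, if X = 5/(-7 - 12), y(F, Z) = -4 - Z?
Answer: 19044/361 ≈ 52.753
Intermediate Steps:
X = -5/19 (X = 5/(-19) = -1/19*5 = -5/19 ≈ -0.26316)
(y(-3, C) + X)**2 = ((-4 - 1*3) - 5/19)**2 = ((-4 - 3) - 5/19)**2 = (-7 - 5/19)**2 = (-138/19)**2 = 19044/361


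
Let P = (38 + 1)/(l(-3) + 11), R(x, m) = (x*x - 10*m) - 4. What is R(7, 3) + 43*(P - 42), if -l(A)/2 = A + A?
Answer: -39516/23 ≈ -1718.1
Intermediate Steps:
l(A) = -4*A (l(A) = -2*(A + A) = -4*A)
R(x, m) = -4 + x**2 - 10*m (R(x, m) = (x**2 - 10*m) - 4 = -4 + x**2 - 10*m)
P = 39/23 (P = (38 + 1)/(-4*(-3) + 11) = 39/(12 + 11) = 39/23 ≈ 1.6957)
R(7, 3) + 43*(P - 42) = (-4 + 7**2 - 10*3) + 43*(39/23 - 42) = (-4 + 49 - 30) + 43*(-927/23) = 15 - 39861/23 = -39516/23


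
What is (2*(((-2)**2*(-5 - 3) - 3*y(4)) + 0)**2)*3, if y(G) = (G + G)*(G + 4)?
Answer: 301056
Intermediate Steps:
y(G) = 2*G*(4 + G) (y(G) = (2*G)*(4 + G) = 2*G*(4 + G))
(2*(((-2)**2*(-5 - 3) - 3*y(4)) + 0)**2)*3 = (2*(((-2)**2*(-5 - 3) - 6*4*(4 + 4)) + 0)**2)*3 = (2*((4*(-8) - 6*4*8) + 0)**2)*3 = (2*((-32 - 3*64) + 0)**2)*3 = (2*((-32 - 192) + 0)**2)*3 = (2*(-224 + 0)**2)*3 = (2*(-224)**2)*3 = (2*50176)*3 = 100352*3 = 301056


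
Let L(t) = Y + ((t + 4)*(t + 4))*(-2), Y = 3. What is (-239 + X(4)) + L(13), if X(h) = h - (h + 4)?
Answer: -818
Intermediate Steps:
L(t) = 3 - 2*(4 + t)² (L(t) = 3 + ((t + 4)*(t + 4))*(-2) = 3 + ((4 + t)*(4 + t))*(-2) = 3 + (4 + t)²*(-2) = 3 - 2*(4 + t)²)
X(h) = -4 (X(h) = h - (4 + h) = h + (-4 - h) = -4)
(-239 + X(4)) + L(13) = (-239 - 4) + (3 - 2*(4 + 13)²) = -243 + (3 - 2*17²) = -243 + (3 - 2*289) = -243 + (3 - 578) = -243 - 575 = -818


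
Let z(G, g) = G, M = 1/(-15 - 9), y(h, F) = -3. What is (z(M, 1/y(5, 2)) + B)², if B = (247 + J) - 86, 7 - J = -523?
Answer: 274995889/576 ≈ 4.7742e+5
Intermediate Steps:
J = 530 (J = 7 - 1*(-523) = 7 + 523 = 530)
M = -1/24 (M = 1/(-24) = -1/24 ≈ -0.041667)
B = 691 (B = (247 + 530) - 86 = 777 - 86 = 691)
(z(M, 1/y(5, 2)) + B)² = (-1/24 + 691)² = (16583/24)² = 274995889/576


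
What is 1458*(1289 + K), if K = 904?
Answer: 3197394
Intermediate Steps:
1458*(1289 + K) = 1458*(1289 + 904) = 1458*2193 = 3197394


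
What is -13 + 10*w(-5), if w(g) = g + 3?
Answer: -33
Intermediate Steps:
w(g) = 3 + g
-13 + 10*w(-5) = -13 + 10*(3 - 5) = -13 + 10*(-2) = -13 - 20 = -33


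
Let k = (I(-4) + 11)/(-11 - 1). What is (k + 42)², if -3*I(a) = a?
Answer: 2175625/1296 ≈ 1678.7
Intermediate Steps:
I(a) = -a/3
k = -37/36 (k = (-⅓*(-4) + 11)/(-11 - 1) = (4/3 + 11)/(-12) = (37/3)*(-1/12) = -37/36 ≈ -1.0278)
(k + 42)² = (-37/36 + 42)² = (1475/36)² = 2175625/1296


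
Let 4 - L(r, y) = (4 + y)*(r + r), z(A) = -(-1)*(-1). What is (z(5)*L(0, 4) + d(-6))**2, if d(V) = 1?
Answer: 9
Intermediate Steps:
z(A) = -1 (z(A) = -1*1 = -1)
L(r, y) = 4 - 2*r*(4 + y) (L(r, y) = 4 - (4 + y)*(r + r) = 4 - (4 + y)*2*r = 4 - 2*r*(4 + y))
(z(5)*L(0, 4) + d(-6))**2 = (-(4 - 8*0 - 2*0*4) + 1)**2 = (-(4 + 0 + 0) + 1)**2 = (-1*4 + 1)**2 = (-4 + 1)**2 = (-3)**2 = 9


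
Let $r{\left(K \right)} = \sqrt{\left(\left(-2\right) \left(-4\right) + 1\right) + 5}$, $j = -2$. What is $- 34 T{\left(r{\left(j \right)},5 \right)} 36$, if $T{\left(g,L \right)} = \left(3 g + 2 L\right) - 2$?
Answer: $-9792 - 3672 \sqrt{14} \approx -23531.0$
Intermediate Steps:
$r{\left(K \right)} = \sqrt{14}$ ($r{\left(K \right)} = \sqrt{\left(8 + 1\right) + 5} = \sqrt{9 + 5} = \sqrt{14}$)
$T{\left(g,L \right)} = -2 + 2 L + 3 g$ ($T{\left(g,L \right)} = \left(2 L + 3 g\right) - 2 = -2 + 2 L + 3 g$)
$- 34 T{\left(r{\left(j \right)},5 \right)} 36 = - 34 \left(-2 + 2 \cdot 5 + 3 \sqrt{14}\right) 36 = - 34 \left(-2 + 10 + 3 \sqrt{14}\right) 36 = - 34 \left(8 + 3 \sqrt{14}\right) 36 = \left(-272 - 102 \sqrt{14}\right) 36 = -9792 - 3672 \sqrt{14}$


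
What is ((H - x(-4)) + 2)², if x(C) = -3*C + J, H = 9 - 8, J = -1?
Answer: 64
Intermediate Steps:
H = 1
x(C) = -1 - 3*C (x(C) = -3*C - 1 = -1 - 3*C)
((H - x(-4)) + 2)² = ((1 - (-1 - 3*(-4))) + 2)² = ((1 - (-1 + 12)) + 2)² = ((1 - 1*11) + 2)² = ((1 - 11) + 2)² = (-10 + 2)² = (-8)² = 64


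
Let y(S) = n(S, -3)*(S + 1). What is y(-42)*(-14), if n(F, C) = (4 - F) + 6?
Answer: 29848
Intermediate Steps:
n(F, C) = 10 - F
y(S) = (1 + S)*(10 - S) (y(S) = (10 - S)*(S + 1) = (10 - S)*(1 + S) = (1 + S)*(10 - S))
y(-42)*(-14) = -(1 - 42)*(-10 - 42)*(-14) = -1*(-41)*(-52)*(-14) = -2132*(-14) = 29848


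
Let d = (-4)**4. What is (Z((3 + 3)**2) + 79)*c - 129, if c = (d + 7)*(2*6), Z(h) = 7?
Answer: 271287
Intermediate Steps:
d = 256
c = 3156 (c = (256 + 7)*(2*6) = 263*12 = 3156)
(Z((3 + 3)**2) + 79)*c - 129 = (7 + 79)*3156 - 129 = 86*3156 - 129 = 271416 - 129 = 271287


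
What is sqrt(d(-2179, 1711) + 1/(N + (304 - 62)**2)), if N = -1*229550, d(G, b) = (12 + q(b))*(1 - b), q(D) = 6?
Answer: I*sqrt(899890611563866)/170986 ≈ 175.44*I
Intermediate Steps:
d(G, b) = 18 - 18*b (d(G, b) = (12 + 6)*(1 - b) = 18*(1 - b) = 18 - 18*b)
N = -229550
sqrt(d(-2179, 1711) + 1/(N + (304 - 62)**2)) = sqrt((18 - 18*1711) + 1/(-229550 + (304 - 62)**2)) = sqrt((18 - 30798) + 1/(-229550 + 242**2)) = sqrt(-30780 + 1/(-229550 + 58564)) = sqrt(-30780 + 1/(-170986)) = sqrt(-30780 - 1/170986) = sqrt(-5262949081/170986) = I*sqrt(899890611563866)/170986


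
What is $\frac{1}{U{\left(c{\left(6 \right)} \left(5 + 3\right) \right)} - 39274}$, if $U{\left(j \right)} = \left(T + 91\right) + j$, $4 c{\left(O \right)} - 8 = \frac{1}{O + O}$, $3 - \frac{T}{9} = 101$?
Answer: $- \frac{6}{240293} \approx -2.497 \cdot 10^{-5}$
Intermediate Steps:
$T = -882$ ($T = 27 - 909 = -882$)
$c{\left(O \right)} = 2 + \frac{1}{8 O}$ ($c{\left(O \right)} = 2 + \frac{1}{4 \left(O + O\right)} = 2 + \frac{1}{4 \cdot 2 O} = 2 + \frac{\frac{1}{2} \frac{1}{O}}{4} = 2 + \frac{1}{8 O}$)
$U{\left(j \right)} = -791 + j$ ($U{\left(j \right)} = \left(-882 + 91\right) + j = -791 + j$)
$\frac{1}{U{\left(c{\left(6 \right)} \left(5 + 3\right) \right)} - 39274} = \frac{1}{\left(-791 + \left(2 + \frac{1}{8 \cdot 6}\right) \left(5 + 3\right)\right) - 39274} = \frac{1}{\left(-791 + \left(2 + \frac{1}{8} \cdot \frac{1}{6}\right) 8\right) - 39274} = \frac{1}{\left(-791 + \left(2 + \frac{1}{48}\right) 8\right) - 39274} = \frac{1}{\left(-791 + \frac{97}{48} \cdot 8\right) - 39274} = \frac{1}{\left(-791 + \frac{97}{6}\right) - 39274} = \frac{1}{- \frac{4649}{6} - 39274} = \frac{1}{- \frac{240293}{6}} = - \frac{6}{240293}$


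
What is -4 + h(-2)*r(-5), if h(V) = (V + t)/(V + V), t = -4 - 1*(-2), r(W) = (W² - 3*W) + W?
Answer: 31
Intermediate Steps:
r(W) = W² - 2*W
t = -2 (t = -4 + 2 = -2)
h(V) = (-2 + V)/(2*V) (h(V) = (V - 2)/(V + V) = (-2 + V)/((2*V)) = (-2 + V)*(1/(2*V)) = (-2 + V)/(2*V))
-4 + h(-2)*r(-5) = -4 + ((½)*(-2 - 2)/(-2))*(-5*(-2 - 5)) = -4 + ((½)*(-½)*(-4))*(-5*(-7)) = -4 + 1*35 = -4 + 35 = 31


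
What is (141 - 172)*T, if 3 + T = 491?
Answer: -15128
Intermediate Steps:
T = 488 (T = -3 + 491 = 488)
(141 - 172)*T = (141 - 172)*488 = -31*488 = -15128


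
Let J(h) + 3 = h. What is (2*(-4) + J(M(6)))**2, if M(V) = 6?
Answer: 25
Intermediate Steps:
J(h) = -3 + h
(2*(-4) + J(M(6)))**2 = (2*(-4) + (-3 + 6))**2 = (-8 + 3)**2 = (-5)**2 = 25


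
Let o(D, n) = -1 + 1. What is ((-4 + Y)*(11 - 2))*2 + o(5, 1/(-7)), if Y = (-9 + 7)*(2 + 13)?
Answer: -612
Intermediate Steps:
Y = -30 (Y = -2*15 = -30)
o(D, n) = 0
((-4 + Y)*(11 - 2))*2 + o(5, 1/(-7)) = ((-4 - 30)*(11 - 2))*2 + 0 = -34*9*2 + 0 = -306*2 + 0 = -612 + 0 = -612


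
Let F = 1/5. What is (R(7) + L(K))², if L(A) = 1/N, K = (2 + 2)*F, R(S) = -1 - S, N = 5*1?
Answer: 1521/25 ≈ 60.840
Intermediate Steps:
N = 5
F = ⅕ ≈ 0.20000
K = ⅘ (K = (2 + 2)*(⅕) = 4*(⅕) = ⅘ ≈ 0.80000)
L(A) = ⅕ (L(A) = 1/5 = ⅕)
(R(7) + L(K))² = ((-1 - 1*7) + ⅕)² = ((-1 - 7) + ⅕)² = (-8 + ⅕)² = (-39/5)² = 1521/25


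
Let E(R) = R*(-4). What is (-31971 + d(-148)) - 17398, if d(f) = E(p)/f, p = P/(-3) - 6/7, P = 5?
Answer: -38359766/777 ≈ -49369.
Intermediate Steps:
p = -53/21 (p = 5/(-3) - 6/7 = 5*(-⅓) - 6*⅐ = -5/3 - 6/7 = -53/21 ≈ -2.5238)
E(R) = -4*R
d(f) = 212/(21*f) (d(f) = (-4*(-53/21))/f = 212/(21*f))
(-31971 + d(-148)) - 17398 = (-31971 + (212/21)/(-148)) - 17398 = (-31971 + (212/21)*(-1/148)) - 17398 = (-31971 - 53/777) - 17398 = -24841520/777 - 17398 = -38359766/777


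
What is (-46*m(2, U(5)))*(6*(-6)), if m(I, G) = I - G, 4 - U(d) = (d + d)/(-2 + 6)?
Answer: 828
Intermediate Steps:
U(d) = 4 - d/2 (U(d) = 4 - (d + d)/(-2 + 6) = 4 - 2*d/4 = 4 - d/2)
(-46*m(2, U(5)))*(6*(-6)) = (-46*(2 - (4 - ½*5)))*(6*(-6)) = -46*(2 - (4 - 5/2))*(-36) = -46*(2 - 1*3/2)*(-36) = -46*(2 - 3/2)*(-36) = -46*½*(-36) = -23*(-36) = 828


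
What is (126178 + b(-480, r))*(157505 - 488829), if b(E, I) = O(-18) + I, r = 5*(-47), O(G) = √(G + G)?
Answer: -41727938532 - 1987944*I ≈ -4.1728e+10 - 1.9879e+6*I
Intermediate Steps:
O(G) = √2*√G (O(G) = √(2*G) = √2*√G)
r = -235
b(E, I) = I + 6*I (b(E, I) = √2*√(-18) + I = √2*(3*I*√2) + I = 6*I + I = I + 6*I)
(126178 + b(-480, r))*(157505 - 488829) = (126178 + (-235 + 6*I))*(157505 - 488829) = (125943 + 6*I)*(-331324) = -41727938532 - 1987944*I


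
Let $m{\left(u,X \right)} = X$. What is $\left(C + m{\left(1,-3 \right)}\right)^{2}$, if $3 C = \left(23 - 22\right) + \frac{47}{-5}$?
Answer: $\frac{841}{25} \approx 33.64$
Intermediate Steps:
$C = - \frac{14}{5}$ ($C = \frac{\left(23 - 22\right) + \frac{47}{-5}}{3} = \frac{1 + 47 \left(- \frac{1}{5}\right)}{3} = \frac{1 - \frac{47}{5}}{3} = \frac{1}{3} \left(- \frac{42}{5}\right) = - \frac{14}{5} \approx -2.8$)
$\left(C + m{\left(1,-3 \right)}\right)^{2} = \left(- \frac{14}{5} - 3\right)^{2} = \left(- \frac{29}{5}\right)^{2} = \frac{841}{25}$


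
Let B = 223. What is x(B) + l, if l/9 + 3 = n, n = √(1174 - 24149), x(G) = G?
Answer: 196 + 45*I*√919 ≈ 196.0 + 1364.2*I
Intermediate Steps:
n = 5*I*√919 (n = √(-22975) = 5*I*√919 ≈ 151.57*I)
l = -27 + 45*I*√919 (l = -27 + 9*(5*I*√919) = -27 + 45*I*√919 ≈ -27.0 + 1364.2*I)
x(B) + l = 223 + (-27 + 45*I*√919) = 196 + 45*I*√919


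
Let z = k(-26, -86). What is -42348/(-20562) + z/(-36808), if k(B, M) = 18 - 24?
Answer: 129905713/63070508 ≈ 2.0597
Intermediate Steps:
k(B, M) = -6
z = -6
-42348/(-20562) + z/(-36808) = -42348/(-20562) - 6/(-36808) = -42348*(-1/20562) - 6*(-1/36808) = 7058/3427 + 3/18404 = 129905713/63070508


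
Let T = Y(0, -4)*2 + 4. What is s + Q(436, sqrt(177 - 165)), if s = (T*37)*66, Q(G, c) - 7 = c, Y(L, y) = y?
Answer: -9761 + 2*sqrt(3) ≈ -9757.5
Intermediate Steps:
Q(G, c) = 7 + c
T = -4 (T = -4*2 + 4 = -8 + 4 = -4)
s = -9768 (s = -4*37*66 = -148*66 = -9768)
s + Q(436, sqrt(177 - 165)) = -9768 + (7 + sqrt(177 - 165)) = -9768 + (7 + sqrt(12)) = -9768 + (7 + 2*sqrt(3)) = -9761 + 2*sqrt(3)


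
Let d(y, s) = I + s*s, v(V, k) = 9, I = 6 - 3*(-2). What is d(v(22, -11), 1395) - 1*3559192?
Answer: -1613155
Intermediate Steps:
I = 12 (I = 6 + 6 = 12)
d(y, s) = 12 + s² (d(y, s) = 12 + s*s = 12 + s²)
d(v(22, -11), 1395) - 1*3559192 = (12 + 1395²) - 1*3559192 = (12 + 1946025) - 3559192 = 1946037 - 3559192 = -1613155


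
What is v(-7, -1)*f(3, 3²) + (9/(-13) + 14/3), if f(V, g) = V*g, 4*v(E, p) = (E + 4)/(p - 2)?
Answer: 1673/156 ≈ 10.724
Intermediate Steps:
v(E, p) = (4 + E)/(4*(-2 + p)) (v(E, p) = ((E + 4)/(p - 2))/4 = ((4 + E)/(-2 + p))/4 = (4 + E)/(4*(-2 + p)))
v(-7, -1)*f(3, 3²) + (9/(-13) + 14/3) = ((4 - 7)/(4*(-2 - 1)))*(3*3²) + (9/(-13) + 14/3) = ((¼)*(-3)/(-3))*(3*9) + (9*(-1/13) + 14*(⅓)) = ((¼)*(-⅓)*(-3))*27 + (-9/13 + 14/3) = (¼)*27 + 155/39 = 27/4 + 155/39 = 1673/156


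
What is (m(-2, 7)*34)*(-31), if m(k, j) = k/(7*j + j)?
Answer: 527/14 ≈ 37.643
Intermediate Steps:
m(k, j) = k/(8*j) (m(k, j) = k/((8*j)) = k*(1/(8*j)) = k/(8*j))
(m(-2, 7)*34)*(-31) = (((⅛)*(-2)/7)*34)*(-31) = (((⅛)*(-2)*(⅐))*34)*(-31) = -1/28*34*(-31) = -17/14*(-31) = 527/14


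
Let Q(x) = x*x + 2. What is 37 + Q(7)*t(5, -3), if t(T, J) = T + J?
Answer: 139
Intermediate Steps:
t(T, J) = J + T
Q(x) = 2 + x² (Q(x) = x² + 2 = 2 + x²)
37 + Q(7)*t(5, -3) = 37 + (2 + 7²)*(-3 + 5) = 37 + (2 + 49)*2 = 37 + 51*2 = 37 + 102 = 139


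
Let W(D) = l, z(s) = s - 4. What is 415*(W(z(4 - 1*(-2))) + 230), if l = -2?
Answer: 94620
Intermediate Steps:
z(s) = -4 + s
W(D) = -2
415*(W(z(4 - 1*(-2))) + 230) = 415*(-2 + 230) = 415*228 = 94620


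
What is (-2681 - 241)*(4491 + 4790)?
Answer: -27119082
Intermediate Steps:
(-2681 - 241)*(4491 + 4790) = -2922*9281 = -27119082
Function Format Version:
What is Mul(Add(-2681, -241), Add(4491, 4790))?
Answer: -27119082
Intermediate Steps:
Mul(Add(-2681, -241), Add(4491, 4790)) = Mul(-2922, 9281) = -27119082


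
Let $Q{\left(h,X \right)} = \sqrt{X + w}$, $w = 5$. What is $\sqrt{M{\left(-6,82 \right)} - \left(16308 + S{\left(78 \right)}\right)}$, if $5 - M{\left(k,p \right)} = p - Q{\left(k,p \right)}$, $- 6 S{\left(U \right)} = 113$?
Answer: $\frac{\sqrt{-589182 + 36 \sqrt{87}}}{6} \approx 127.89 i$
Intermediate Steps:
$S{\left(U \right)} = - \frac{113}{6}$ ($S{\left(U \right)} = \left(- \frac{1}{6}\right) 113 = - \frac{113}{6}$)
$Q{\left(h,X \right)} = \sqrt{5 + X}$ ($Q{\left(h,X \right)} = \sqrt{X + 5} = \sqrt{5 + X}$)
$M{\left(k,p \right)} = 5 + \sqrt{5 + p} - p$ ($M{\left(k,p \right)} = 5 - \left(p - \sqrt{5 + p}\right) = 5 + \sqrt{5 + p} - p$)
$\sqrt{M{\left(-6,82 \right)} - \left(16308 + S{\left(78 \right)}\right)} = \sqrt{\left(5 + \sqrt{5 + 82} - 82\right) - \frac{97735}{6}} = \sqrt{\left(5 + \sqrt{87} - 82\right) + \left(-16308 + \frac{113}{6}\right)} = \sqrt{\left(-77 + \sqrt{87}\right) - \frac{97735}{6}} = \sqrt{- \frac{98197}{6} + \sqrt{87}}$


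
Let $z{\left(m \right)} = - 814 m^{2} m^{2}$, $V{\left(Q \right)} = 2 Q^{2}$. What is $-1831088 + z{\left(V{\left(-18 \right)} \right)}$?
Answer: $-143523968372912$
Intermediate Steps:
$z{\left(m \right)} = - 814 m^{4}$
$-1831088 + z{\left(V{\left(-18 \right)} \right)} = -1831088 - 814 \left(2 \left(-18\right)^{2}\right)^{4} = -1831088 - 814 \left(2 \cdot 324\right)^{4} = -1831088 - 814 \cdot 648^{4} = -1831088 - 143523966541824 = -143523968372912$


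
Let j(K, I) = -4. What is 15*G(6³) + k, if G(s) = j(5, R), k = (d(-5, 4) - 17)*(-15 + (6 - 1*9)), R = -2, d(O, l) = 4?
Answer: 174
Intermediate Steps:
k = 234 (k = (4 - 17)*(-15 + (6 - 1*9)) = -13*(-15 + (6 - 9)) = -13*(-15 - 3) = -13*(-18) = 234)
G(s) = -4
15*G(6³) + k = 15*(-4) + 234 = -60 + 234 = 174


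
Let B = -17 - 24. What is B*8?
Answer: -328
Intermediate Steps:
B = -41
B*8 = -41*8 = -328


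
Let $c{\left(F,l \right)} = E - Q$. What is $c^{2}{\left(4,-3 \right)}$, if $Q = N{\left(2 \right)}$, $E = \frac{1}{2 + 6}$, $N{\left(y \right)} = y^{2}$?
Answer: $\frac{961}{64} \approx 15.016$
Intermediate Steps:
$E = \frac{1}{8} \approx 0.125$
$Q = 4$ ($Q = 2^{2} = 4$)
$c{\left(F,l \right)} = - \frac{31}{8}$ ($c{\left(F,l \right)} = \frac{1}{8} - 4 = - \frac{31}{8}$)
$c^{2}{\left(4,-3 \right)} = \left(- \frac{31}{8}\right)^{2} = \frac{961}{64}$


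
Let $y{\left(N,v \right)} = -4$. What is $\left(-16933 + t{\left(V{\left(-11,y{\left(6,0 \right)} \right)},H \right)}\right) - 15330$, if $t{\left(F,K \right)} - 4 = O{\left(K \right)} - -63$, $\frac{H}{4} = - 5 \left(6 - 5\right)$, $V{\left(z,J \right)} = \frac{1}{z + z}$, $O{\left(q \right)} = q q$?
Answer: $-31796$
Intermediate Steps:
$O{\left(q \right)} = q^{2}$
$V{\left(z,J \right)} = \frac{1}{2 z}$
$H = -20$ ($H = 4 \left(- 5 \left(6 - 5\right)\right) = 4 \left(\left(-5\right) 1\right) = 4 \left(-5\right) = -20$)
$t{\left(F,K \right)} = 67 + K^{2}$ ($t{\left(F,K \right)} = 4 + \left(K^{2} - -63\right) = 4 + \left(K^{2} + 63\right) = 4 + \left(63 + K^{2}\right) = 67 + K^{2}$)
$\left(-16933 + t{\left(V{\left(-11,y{\left(6,0 \right)} \right)},H \right)}\right) - 15330 = \left(-16933 + \left(67 + \left(-20\right)^{2}\right)\right) - 15330 = \left(-16933 + \left(67 + 400\right)\right) - 15330 = \left(-16933 + 467\right) - 15330 = -16466 - 15330 = -31796$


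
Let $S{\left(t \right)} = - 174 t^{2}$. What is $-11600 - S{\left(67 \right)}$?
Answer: $769486$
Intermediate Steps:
$-11600 - S{\left(67 \right)} = -11600 - - 174 \cdot 67^{2} = -11600 - \left(-174\right) 4489 = -11600 - -781086 = -11600 + 781086 = 769486$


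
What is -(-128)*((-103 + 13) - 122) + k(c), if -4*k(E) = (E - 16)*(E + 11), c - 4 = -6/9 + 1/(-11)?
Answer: -59003273/2178 ≈ -27091.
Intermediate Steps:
c = 107/33 (c = 4 + (-6/9 + 1/(-11)) = 4 + (-6*⅑ + 1*(-1/11)) = 4 + (-⅔ - 1/11) = 4 - 25/33 = 107/33 ≈ 3.2424)
k(E) = -(-16 + E)*(11 + E)/4 (k(E) = -(E - 16)*(E + 11)/4 = -(-16 + E)*(11 + E)/4)
-(-128)*((-103 + 13) - 122) + k(c) = -(-128)*((-103 + 13) - 122) + (44 - (107/33)²/4 + (5/4)*(107/33)) = -(-128)*(-90 - 122) + (44 - ¼*11449/1089 + 535/132) = -(-128)*(-212) + (44 - 11449/4356 + 535/132) = -128*212 + 98935/2178 = -27136 + 98935/2178 = -59003273/2178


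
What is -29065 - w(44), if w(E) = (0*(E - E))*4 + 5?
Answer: -29070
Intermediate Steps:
w(E) = 5 (w(E) = (0*0)*4 + 5 = 0*4 + 5 = 0 + 5 = 5)
-29065 - w(44) = -29065 - 1*5 = -29065 - 5 = -29070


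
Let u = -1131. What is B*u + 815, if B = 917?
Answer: -1036312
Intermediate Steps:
B*u + 815 = 917*(-1131) + 815 = -1037127 + 815 = -1036312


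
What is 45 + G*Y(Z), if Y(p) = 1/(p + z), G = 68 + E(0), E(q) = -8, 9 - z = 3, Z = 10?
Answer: 195/4 ≈ 48.750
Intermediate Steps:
z = 6 (z = 9 - 1*3 = 9 - 3 = 6)
G = 60 (G = 68 - 8 = 60)
Y(p) = 1/(6 + p) (Y(p) = 1/(p + 6) = 1/(6 + p))
45 + G*Y(Z) = 45 + 60/(6 + 10) = 45 + 60/16 = 45 + 60*(1/16) = 45 + 15/4 = 195/4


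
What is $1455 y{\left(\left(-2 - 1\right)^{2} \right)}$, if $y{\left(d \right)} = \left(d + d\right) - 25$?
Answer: $-10185$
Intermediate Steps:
$y{\left(d \right)} = -25 + 2 d$ ($y{\left(d \right)} = 2 d - 25 = -25 + 2 d$)
$1455 y{\left(\left(-2 - 1\right)^{2} \right)} = 1455 \left(-25 + 2 \left(-2 - 1\right)^{2}\right) = 1455 \left(-25 + 2 \left(-3\right)^{2}\right) = 1455 \left(-25 + 2 \cdot 9\right) = 1455 \left(-25 + 18\right) = 1455 \left(-7\right) = -10185$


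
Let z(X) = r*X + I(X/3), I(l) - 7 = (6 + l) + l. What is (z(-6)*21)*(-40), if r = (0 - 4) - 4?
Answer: -47880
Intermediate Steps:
r = -8 (r = -4 - 4 = -8)
I(l) = 13 + 2*l (I(l) = 7 + ((6 + l) + l) = 7 + (6 + 2*l) = 13 + 2*l)
z(X) = 13 - 22*X/3 (z(X) = -8*X + (13 + 2*(X/3)) = -8*X + (13 + 2*X/3) = 13 - 22*X/3)
(z(-6)*21)*(-40) = ((13 - 22/3*(-6))*21)*(-40) = ((13 + 44)*21)*(-40) = (57*21)*(-40) = 1197*(-40) = -47880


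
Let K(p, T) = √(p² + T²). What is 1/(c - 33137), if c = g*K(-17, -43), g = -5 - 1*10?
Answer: -33137/1097579719 + 15*√2138/1097579719 ≈ -2.9559e-5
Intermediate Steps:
g = -15 (g = -5 - 10 = -15)
K(p, T) = √(T² + p²)
c = -15*√2138 (c = -15*√((-43)² + (-17)²) = -15*√(1849 + 289) = -15*√2138 ≈ -693.58)
1/(c - 33137) = 1/(-15*√2138 - 33137) = 1/(-33137 - 15*√2138)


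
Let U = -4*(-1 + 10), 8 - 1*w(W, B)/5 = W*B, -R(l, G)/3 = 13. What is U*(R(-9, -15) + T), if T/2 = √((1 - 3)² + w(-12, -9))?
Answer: 1404 - 288*I*√31 ≈ 1404.0 - 1603.5*I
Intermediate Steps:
R(l, G) = -39 (R(l, G) = -3*13 = -39)
w(W, B) = 40 - 5*B*W (w(W, B) = 40 - 5*W*B = 40 - 5*B*W)
T = 8*I*√31 (T = 2*√((1 - 3)² + (40 - 5*(-9)*(-12))) = 2*√((-2)² + (40 - 540)) = 2*√(4 - 500) = 2*√(-496) = 2*(4*I*√31) = 8*I*√31 ≈ 44.542*I)
U = -36 (U = -4*9 = -36)
U*(R(-9, -15) + T) = -36*(-39 + 8*I*√31) = 1404 - 288*I*√31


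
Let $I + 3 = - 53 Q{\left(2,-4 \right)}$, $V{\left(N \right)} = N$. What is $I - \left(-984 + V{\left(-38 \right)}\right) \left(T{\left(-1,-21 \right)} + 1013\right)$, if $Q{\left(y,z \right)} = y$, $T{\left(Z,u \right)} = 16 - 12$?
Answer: $1039265$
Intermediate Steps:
$T{\left(Z,u \right)} = 4$ ($T{\left(Z,u \right)} = 16 - 12 = 4$)
$I = -109$ ($I = -3 - 106 = -109$)
$I - \left(-984 + V{\left(-38 \right)}\right) \left(T{\left(-1,-21 \right)} + 1013\right) = -109 - \left(-984 - 38\right) \left(4 + 1013\right) = -109 - \left(-1022\right) 1017 = -109 - -1039374 = -109 + 1039374 = 1039265$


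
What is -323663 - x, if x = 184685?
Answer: -508348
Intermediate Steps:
-323663 - x = -323663 - 1*184685 = -323663 - 184685 = -508348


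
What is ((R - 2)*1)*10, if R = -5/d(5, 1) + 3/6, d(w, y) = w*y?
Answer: -25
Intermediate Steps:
R = -1/2 (R = -5/(5*1) + 3/6 = -5/5 + 3*(1/6) = -5*1/5 + 1/2 = -1 + 1/2 = -1/2 ≈ -0.50000)
((R - 2)*1)*10 = ((-1/2 - 2)*1)*10 = -5/2*1*10 = -5/2*10 = -25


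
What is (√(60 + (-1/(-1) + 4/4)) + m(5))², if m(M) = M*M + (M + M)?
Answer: (35 + √62)² ≈ 1838.2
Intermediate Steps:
m(M) = M² + 2*M
(√(60 + (-1/(-1) + 4/4)) + m(5))² = (√(60 + (-1/(-1) + 4/4)) + 5*(2 + 5))² = (√(60 + (-1*(-1) + 4*(¼))) + 5*7)² = (√(60 + (1 + 1)) + 35)² = (√(60 + 2) + 35)² = (√62 + 35)² = (35 + √62)²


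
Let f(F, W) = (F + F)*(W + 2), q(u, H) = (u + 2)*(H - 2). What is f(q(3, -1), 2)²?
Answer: 14400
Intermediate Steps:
q(u, H) = (-2 + H)*(2 + u) (q(u, H) = (2 + u)*(-2 + H) = (-2 + H)*(2 + u))
f(F, W) = 2*F*(2 + W) (f(F, W) = (2*F)*(2 + W) = 2*F*(2 + W))
f(q(3, -1), 2)² = (2*(-4 - 2*3 + 2*(-1) - 1*3)*(2 + 2))² = (2*(-4 - 6 - 2 - 3)*4)² = (2*(-15)*4)² = (-120)² = 14400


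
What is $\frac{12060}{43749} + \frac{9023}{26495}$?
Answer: $\frac{11337729}{18398885} \approx 0.61622$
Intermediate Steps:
$\frac{12060}{43749} + \frac{9023}{26495} = 12060 \cdot \frac{1}{43749} + 9023 \cdot \frac{1}{26495} = \frac{1340}{4861} + \frac{1289}{3785} = \frac{11337729}{18398885}$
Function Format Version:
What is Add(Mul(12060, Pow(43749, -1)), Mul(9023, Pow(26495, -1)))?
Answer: Rational(11337729, 18398885) ≈ 0.61622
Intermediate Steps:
Add(Mul(12060, Pow(43749, -1)), Mul(9023, Pow(26495, -1))) = Add(Mul(12060, Rational(1, 43749)), Mul(9023, Rational(1, 26495))) = Add(Rational(1340, 4861), Rational(1289, 3785)) = Rational(11337729, 18398885)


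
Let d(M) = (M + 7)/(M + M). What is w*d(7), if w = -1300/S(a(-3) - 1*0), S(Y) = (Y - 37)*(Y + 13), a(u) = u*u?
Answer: 325/154 ≈ 2.1104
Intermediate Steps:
a(u) = u²
d(M) = (7 + M)/(2*M) (d(M) = (7 + M)/((2*M)) = (7 + M)*(1/(2*M)) = (7 + M)/(2*M))
S(Y) = (-37 + Y)*(13 + Y)
w = 325/154 (w = -1300/(-481 + ((-3)² - 1*0)² - 24*((-3)² - 1*0)) = -1300/(-481 + (9 + 0)² - 24*(9 + 0)) = -1300/(-481 + 9² - 24*9) = -1300/(-481 + 81 - 216) = -1300/(-616) = -1300*(-1/616) = 325/154 ≈ 2.1104)
w*d(7) = 325*((½)*(7 + 7)/7)/154 = 325*((½)*(⅐)*14)/154 = (325/154)*1 = 325/154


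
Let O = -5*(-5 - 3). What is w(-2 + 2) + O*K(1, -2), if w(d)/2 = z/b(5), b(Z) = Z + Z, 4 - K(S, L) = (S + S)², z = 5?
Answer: 1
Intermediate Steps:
K(S, L) = 4 - 4*S² (K(S, L) = 4 - (S + S)² = 4 - (2*S)² = 4 - 4*S²)
O = 40 (O = -5*(-8) = 40)
b(Z) = 2*Z
w(d) = 1 (w(d) = 2*(5/((2*5))) = 2*(5/10) = 2*(5*(⅒)) = 2*(½) = 1)
w(-2 + 2) + O*K(1, -2) = 1 + 40*(4 - 4*1²) = 1 + 40*(4 - 4*1) = 1 + 40*(4 - 4) = 1 + 40*0 = 1 + 0 = 1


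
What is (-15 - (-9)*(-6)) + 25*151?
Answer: 3706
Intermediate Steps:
(-15 - (-9)*(-6)) + 25*151 = (-15 - 1*54) + 3775 = (-15 - 54) + 3775 = -69 + 3775 = 3706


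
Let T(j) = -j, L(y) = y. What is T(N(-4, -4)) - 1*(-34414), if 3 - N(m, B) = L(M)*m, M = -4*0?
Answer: 34411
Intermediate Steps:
M = 0
N(m, B) = 3 (N(m, B) = 3 - 0*m = 3 - 1*0 = 3 + 0 = 3)
T(N(-4, -4)) - 1*(-34414) = -1*3 - 1*(-34414) = -3 + 34414 = 34411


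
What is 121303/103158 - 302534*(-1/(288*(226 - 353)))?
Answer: -743667329/104808528 ≈ -7.0955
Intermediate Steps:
121303/103158 - 302534*(-1/(288*(226 - 353))) = 121303*(1/103158) - 302534/((-288*(-127))) = 121303/103158 - 302534/36576 = 121303/103158 - 302534*1/36576 = 121303/103158 - 151267/18288 = -743667329/104808528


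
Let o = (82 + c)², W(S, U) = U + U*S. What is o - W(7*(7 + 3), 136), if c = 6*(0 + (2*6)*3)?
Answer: 79148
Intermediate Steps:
c = 216 (c = 6*(0 + 12*3) = 6*(0 + 36) = 6*36 = 216)
W(S, U) = U + S*U
o = 88804 (o = (82 + 216)² = 298² = 88804)
o - W(7*(7 + 3), 136) = 88804 - 136*(1 + 7*(7 + 3)) = 88804 - 136*(1 + 7*10) = 88804 - 136*(1 + 70) = 88804 - 136*71 = 88804 - 1*9656 = 88804 - 9656 = 79148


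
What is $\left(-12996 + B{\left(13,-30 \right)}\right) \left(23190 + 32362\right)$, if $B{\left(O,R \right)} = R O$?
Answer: $-743619072$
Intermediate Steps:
$B{\left(O,R \right)} = O R$
$\left(-12996 + B{\left(13,-30 \right)}\right) \left(23190 + 32362\right) = \left(-12996 + 13 \left(-30\right)\right) \left(23190 + 32362\right) = \left(-12996 - 390\right) 55552 = \left(-13386\right) 55552 = -743619072$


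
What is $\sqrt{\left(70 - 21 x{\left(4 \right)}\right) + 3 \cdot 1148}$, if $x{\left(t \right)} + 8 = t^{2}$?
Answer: $\sqrt{3346} \approx 57.845$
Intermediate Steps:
$x{\left(t \right)} = -8 + t^{2}$
$\sqrt{\left(70 - 21 x{\left(4 \right)}\right) + 3 \cdot 1148} = \sqrt{\left(70 - 21 \left(-8 + 4^{2}\right)\right) + 3 \cdot 1148} = \sqrt{\left(70 - 21 \left(-8 + 16\right)\right) + 3444} = \sqrt{\left(70 - 168\right) + 3444} = \sqrt{-98 + 3444} = \sqrt{3346}$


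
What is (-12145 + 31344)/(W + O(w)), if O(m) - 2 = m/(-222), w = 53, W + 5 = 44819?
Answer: 4262178/9949099 ≈ 0.42840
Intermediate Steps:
W = 44814 (W = -5 + 44819 = 44814)
O(m) = 2 - m/222 (O(m) = 2 + m/(-222) = 2 + m*(-1/222) = 2 - m/222)
(-12145 + 31344)/(W + O(w)) = (-12145 + 31344)/(44814 + (2 - 1/222*53)) = 19199/(44814 + (2 - 53/222)) = 19199/(44814 + 391/222) = 19199/(9949099/222) = 19199*(222/9949099) = 4262178/9949099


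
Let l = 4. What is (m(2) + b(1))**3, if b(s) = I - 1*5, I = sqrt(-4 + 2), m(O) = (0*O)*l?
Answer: -95 + 73*I*sqrt(2) ≈ -95.0 + 103.24*I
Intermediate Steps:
m(O) = 0 (m(O) = (0*O)*4 = 0*4 = 0)
I = I*sqrt(2) (I = sqrt(-2) = I*sqrt(2) ≈ 1.4142*I)
b(s) = -5 + I*sqrt(2) (b(s) = I*sqrt(2) - 1*5 = I*sqrt(2) - 5 = -5 + I*sqrt(2))
(m(2) + b(1))**3 = (0 + (-5 + I*sqrt(2)))**3 = (-5 + I*sqrt(2))**3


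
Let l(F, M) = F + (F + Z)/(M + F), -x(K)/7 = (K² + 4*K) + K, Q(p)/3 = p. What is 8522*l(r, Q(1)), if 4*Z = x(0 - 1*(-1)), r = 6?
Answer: 46871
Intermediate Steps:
Q(p) = 3*p
x(K) = -35*K - 7*K² (x(K) = -7*((K² + 4*K) + K) = -7*(K² + 5*K) = -35*K - 7*K²)
Z = -21/2 (Z = (-7*(0 - 1*(-1))*(5 + (0 - 1*(-1))))/4 = (-7*(0 + 1)*(5 + (0 + 1)))/4 = (-7*1*(5 + 1))/4 = (-7*1*6)/4 = (¼)*(-42) = -21/2 ≈ -10.500)
l(F, M) = F + (-21/2 + F)/(F + M) (l(F, M) = F + (F - 21/2)/(M + F) = F + (-21/2 + F)/(F + M))
8522*l(r, Q(1)) = 8522*((-21/2 + 6 + 6² + 6*(3*1))/(6 + 3*1)) = 8522*((-21/2 + 6 + 36 + 6*3)/(6 + 3)) = 8522*((-21/2 + 6 + 36 + 18)/9) = 8522*((⅑)*(99/2)) = 8522*(11/2) = 46871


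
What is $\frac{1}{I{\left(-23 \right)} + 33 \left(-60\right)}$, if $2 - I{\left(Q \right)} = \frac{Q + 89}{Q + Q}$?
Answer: $- \frac{23}{45461} \approx -0.00050593$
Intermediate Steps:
$I{\left(Q \right)} = 2 - \frac{89 + Q}{2 Q}$ ($I{\left(Q \right)} = 2 - \frac{Q + 89}{Q + Q} = 2 - \frac{89 + Q}{2 Q}$)
$\frac{1}{I{\left(-23 \right)} + 33 \left(-60\right)} = \frac{1}{\frac{-89 + 3 \left(-23\right)}{2 \left(-23\right)} + 33 \left(-60\right)} = \frac{1}{\frac{1}{2} \left(- \frac{1}{23}\right) \left(-89 - 69\right) - 1980} = \frac{1}{\frac{1}{2} \left(- \frac{1}{23}\right) \left(-158\right) - 1980} = \frac{1}{\frac{79}{23} - 1980} = \frac{1}{- \frac{45461}{23}} = - \frac{23}{45461}$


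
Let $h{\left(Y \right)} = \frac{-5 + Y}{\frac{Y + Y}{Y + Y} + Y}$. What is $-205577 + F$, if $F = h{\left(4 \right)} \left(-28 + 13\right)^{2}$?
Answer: $-205622$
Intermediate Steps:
$h{\left(Y \right)} = \frac{-5 + Y}{1 + Y}$ ($h{\left(Y \right)} = \frac{-5 + Y}{\frac{2 Y}{2 Y} + Y} = \frac{-5 + Y}{2 Y \frac{1}{2 Y} + Y} = \frac{-5 + Y}{1 + Y}$)
$F = -45$ ($F = \frac{-5 + 4}{1 + 4} \left(-28 + 13\right)^{2} = \frac{1}{5} \left(-1\right) \left(-15\right)^{2} = \frac{1}{5} \left(-1\right) 225 = \left(- \frac{1}{5}\right) 225 = -45$)
$-205577 + F = -205577 - 45 = -205622$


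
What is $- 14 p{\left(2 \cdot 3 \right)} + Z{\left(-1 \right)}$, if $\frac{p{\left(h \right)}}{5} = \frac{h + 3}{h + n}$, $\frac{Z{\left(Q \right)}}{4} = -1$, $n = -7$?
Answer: $626$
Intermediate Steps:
$Z{\left(Q \right)} = -4$ ($Z{\left(Q \right)} = 4 \left(-1\right) = -4$)
$p{\left(h \right)} = \frac{5 \left(3 + h\right)}{-7 + h}$ ($p{\left(h \right)} = 5 \frac{h + 3}{h - 7} = 5 \frac{3 + h}{-7 + h} = \frac{5 \left(3 + h\right)}{-7 + h}$)
$- 14 p{\left(2 \cdot 3 \right)} + Z{\left(-1 \right)} = - 14 \frac{5 \left(3 + 2 \cdot 3\right)}{-7 + 2 \cdot 3} - 4 = - 14 \frac{5 \left(3 + 6\right)}{-7 + 6} - 4 = - 14 \cdot 5 \frac{1}{-1} \cdot 9 - 4 = - 14 \cdot 5 \left(-1\right) 9 - 4 = \left(-14\right) \left(-45\right) - 4 = 630 - 4 = 626$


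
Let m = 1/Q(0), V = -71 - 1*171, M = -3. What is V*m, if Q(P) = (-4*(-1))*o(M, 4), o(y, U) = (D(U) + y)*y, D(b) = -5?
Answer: -121/48 ≈ -2.5208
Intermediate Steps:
o(y, U) = y*(-5 + y) (o(y, U) = (-5 + y)*y = y*(-5 + y))
Q(P) = 96 (Q(P) = (-4*(-1))*(-3*(-5 - 3)) = 4*(-3*(-8)) = 4*24 = 96)
V = -242 (V = -71 - 171 = -242)
m = 1/96 ≈ 0.010417
V*m = -242*1/96 = -121/48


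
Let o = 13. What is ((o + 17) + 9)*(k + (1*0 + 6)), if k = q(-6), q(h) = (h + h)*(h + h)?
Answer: 5850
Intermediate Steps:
q(h) = 4*h² (q(h) = (2*h)*(2*h) = 4*h²)
k = 144 (k = 4*(-6)² = 4*36 = 144)
((o + 17) + 9)*(k + (1*0 + 6)) = ((13 + 17) + 9)*(144 + (1*0 + 6)) = (30 + 9)*(144 + (0 + 6)) = 39*(144 + 6) = 39*150 = 5850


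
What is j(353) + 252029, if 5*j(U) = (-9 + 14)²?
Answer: 252034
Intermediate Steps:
j(U) = 5 (j(U) = (-9 + 14)²/5 = (⅕)*5² = (⅕)*25 = 5)
j(353) + 252029 = 5 + 252029 = 252034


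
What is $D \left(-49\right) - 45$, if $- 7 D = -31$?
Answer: $-262$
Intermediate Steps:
$D = \frac{31}{7}$ ($D = \left(- \frac{1}{7}\right) \left(-31\right) = \frac{31}{7} \approx 4.4286$)
$D \left(-49\right) - 45 = \frac{31}{7} \left(-49\right) - 45 = -217 - 45 = -262$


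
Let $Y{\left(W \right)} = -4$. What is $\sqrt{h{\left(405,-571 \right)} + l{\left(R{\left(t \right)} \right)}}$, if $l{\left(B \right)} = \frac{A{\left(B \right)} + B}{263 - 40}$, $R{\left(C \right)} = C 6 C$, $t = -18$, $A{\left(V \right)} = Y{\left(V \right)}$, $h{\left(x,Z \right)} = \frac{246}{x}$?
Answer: $\frac{\sqrt{937222170}}{10035} \approx 3.0507$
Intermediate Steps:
$A{\left(V \right)} = -4$
$R{\left(C \right)} = 6 C^{2}$ ($R{\left(C \right)} = 6 C C = 6 C^{2}$)
$l{\left(B \right)} = - \frac{4}{223} + \frac{B}{223}$ ($l{\left(B \right)} = \frac{-4 + B}{263 - 40} = \frac{-4 + B}{223} = \left(-4 + B\right) \frac{1}{223} = - \frac{4}{223} + \frac{B}{223}$)
$\sqrt{h{\left(405,-571 \right)} + l{\left(R{\left(t \right)} \right)}} = \sqrt{\frac{246}{405} - \left(\frac{4}{223} - \frac{6 \left(-18\right)^{2}}{223}\right)} = \sqrt{246 \cdot \frac{1}{405} - \left(\frac{4}{223} - \frac{6 \cdot 324}{223}\right)} = \sqrt{\frac{82}{135} + \left(- \frac{4}{223} + \frac{1}{223} \cdot 1944\right)} = \sqrt{\frac{82}{135} + \left(- \frac{4}{223} + \frac{1944}{223}\right)} = \sqrt{\frac{82}{135} + \frac{1940}{223}} = \sqrt{\frac{280186}{30105}} = \frac{\sqrt{937222170}}{10035}$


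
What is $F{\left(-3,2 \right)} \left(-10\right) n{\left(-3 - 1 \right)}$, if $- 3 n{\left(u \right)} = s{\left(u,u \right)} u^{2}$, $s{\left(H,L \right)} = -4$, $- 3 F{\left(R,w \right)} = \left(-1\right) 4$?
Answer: $- \frac{2560}{9} \approx -284.44$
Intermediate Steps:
$F{\left(R,w \right)} = \frac{4}{3}$ ($F{\left(R,w \right)} = - \frac{\left(-1\right) 4}{3} = \left(- \frac{1}{3}\right) \left(-4\right) = \frac{4}{3}$)
$n{\left(u \right)} = \frac{4 u^{2}}{3}$ ($n{\left(u \right)} = - \frac{\left(-4\right) u^{2}}{3} = \frac{4 u^{2}}{3}$)
$F{\left(-3,2 \right)} \left(-10\right) n{\left(-3 - 1 \right)} = \frac{4}{3} \left(-10\right) \frac{4 \left(-3 - 1\right)^{2}}{3} = - \frac{40 \frac{4 \left(-4\right)^{2}}{3}}{3} = - \frac{40 \cdot \frac{4}{3} \cdot 16}{3} = \left(- \frac{40}{3}\right) \frac{64}{3} = - \frac{2560}{9}$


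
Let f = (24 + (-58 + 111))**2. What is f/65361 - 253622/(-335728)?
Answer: 9283759427/10971758904 ≈ 0.84615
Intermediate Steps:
f = 5929 (f = (24 + 53)**2 = 77**2 = 5929)
f/65361 - 253622/(-335728) = 5929/65361 - 253622/(-335728) = 5929*(1/65361) - 253622*(-1/335728) = 5929/65361 + 126811/167864 = 9283759427/10971758904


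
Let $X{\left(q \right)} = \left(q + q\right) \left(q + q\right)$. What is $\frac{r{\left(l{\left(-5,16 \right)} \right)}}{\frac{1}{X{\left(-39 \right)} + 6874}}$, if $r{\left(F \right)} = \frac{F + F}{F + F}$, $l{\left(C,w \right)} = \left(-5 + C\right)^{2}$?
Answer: $12958$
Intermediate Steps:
$X{\left(q \right)} = 4 q^{2}$ ($X{\left(q \right)} = 2 q 2 q = 4 q^{2}$)
$r{\left(F \right)} = 1$ ($r{\left(F \right)} = \frac{2 F}{2 F} = 2 F \frac{1}{2 F} = 1$)
$\frac{r{\left(l{\left(-5,16 \right)} \right)}}{\frac{1}{X{\left(-39 \right)} + 6874}} = 1 \frac{1}{\frac{1}{4 \left(-39\right)^{2} + 6874}} = 1 \frac{1}{\frac{1}{4 \cdot 1521 + 6874}} = 1 \frac{1}{\frac{1}{6084 + 6874}} = 1 \frac{1}{\frac{1}{12958}} = 1 \cdot 12958 = 12958$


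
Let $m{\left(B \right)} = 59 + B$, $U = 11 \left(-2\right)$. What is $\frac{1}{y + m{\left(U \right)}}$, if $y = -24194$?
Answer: $- \frac{1}{24157} \approx -4.1396 \cdot 10^{-5}$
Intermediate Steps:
$U = -22$
$\frac{1}{y + m{\left(U \right)}} = \frac{1}{-24194 + \left(59 - 22\right)} = \frac{1}{-24194 + 37} = \frac{1}{-24157} = - \frac{1}{24157}$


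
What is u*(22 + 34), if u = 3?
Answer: 168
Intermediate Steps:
u*(22 + 34) = 3*(22 + 34) = 3*56 = 168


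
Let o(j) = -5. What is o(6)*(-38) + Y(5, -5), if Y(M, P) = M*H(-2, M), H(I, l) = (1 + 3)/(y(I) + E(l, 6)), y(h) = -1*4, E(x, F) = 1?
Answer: 550/3 ≈ 183.33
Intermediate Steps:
y(h) = -4
H(I, l) = -4/3 (H(I, l) = (1 + 3)/(-4 + 1) = 4/(-3) = 4*(-1/3) = -4/3)
Y(M, P) = -4*M/3 (Y(M, P) = M*(-4/3) = -4*M/3)
o(6)*(-38) + Y(5, -5) = -5*(-38) - 4/3*5 = 190 - 20/3 = 550/3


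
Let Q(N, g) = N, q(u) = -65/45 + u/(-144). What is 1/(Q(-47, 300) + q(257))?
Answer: -48/2411 ≈ -0.019909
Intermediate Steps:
q(u) = -13/9 - u/144 (q(u) = -65*1/45 + u*(-1/144) = -13/9 - u/144)
1/(Q(-47, 300) + q(257)) = 1/(-47 + (-13/9 - 1/144*257)) = 1/(-47 + (-13/9 - 257/144)) = 1/(-47 - 155/48) = 1/(-2411/48) = -48/2411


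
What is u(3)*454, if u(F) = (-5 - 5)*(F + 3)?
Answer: -27240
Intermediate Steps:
u(F) = -30 - 10*F (u(F) = -10*(3 + F) = -30 - 10*F)
u(3)*454 = (-30 - 10*3)*454 = (-30 - 30)*454 = -60*454 = -27240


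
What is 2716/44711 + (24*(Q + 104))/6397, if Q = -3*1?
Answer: 125753716/286016267 ≈ 0.43967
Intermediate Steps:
Q = -3
2716/44711 + (24*(Q + 104))/6397 = 2716/44711 + (24*(-3 + 104))/6397 = 2716*(1/44711) + (24*101)*(1/6397) = 2716/44711 + 2424*(1/6397) = 2716/44711 + 2424/6397 = 125753716/286016267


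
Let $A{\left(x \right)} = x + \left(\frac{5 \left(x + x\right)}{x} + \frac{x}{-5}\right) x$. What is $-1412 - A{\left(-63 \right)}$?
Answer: $\frac{374}{5} \approx 74.8$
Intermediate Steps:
$A{\left(x \right)} = x + x \left(10 - \frac{x}{5}\right)$ ($A{\left(x \right)} = x + \left(\frac{5 \cdot 2 x}{x} + x \left(- \frac{1}{5}\right)\right) x = x + \left(\frac{10 x}{x} - \frac{x}{5}\right) x = x + \left(10 - \frac{x}{5}\right) x = x + x \left(10 - \frac{x}{5}\right)$)
$-1412 - A{\left(-63 \right)} = -1412 - \frac{1}{5} \left(-63\right) \left(55 - -63\right) = -1412 - \frac{1}{5} \left(-63\right) \left(55 + 63\right) = -1412 - \frac{1}{5} \left(-63\right) 118 = -1412 - - \frac{7434}{5} = -1412 + \frac{7434}{5} = \frac{374}{5}$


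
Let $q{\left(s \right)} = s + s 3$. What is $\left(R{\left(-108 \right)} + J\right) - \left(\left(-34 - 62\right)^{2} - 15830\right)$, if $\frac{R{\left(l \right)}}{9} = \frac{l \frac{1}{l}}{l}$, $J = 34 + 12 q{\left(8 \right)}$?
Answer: $\frac{84383}{12} \approx 7031.9$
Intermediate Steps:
$q{\left(s \right)} = 4 s$ ($q{\left(s \right)} = s + 3 s = 4 s$)
$J = 418$ ($J = 34 + 12 \cdot 4 \cdot 8 = 34 + 12 \cdot 32 = 34 + 384 = 418$)
$R{\left(l \right)} = \frac{9}{l}$ ($R{\left(l \right)} = 9 \frac{l \frac{1}{l}}{l} = 9 \cdot 1 \frac{1}{l} = \frac{9}{l}$)
$\left(R{\left(-108 \right)} + J\right) - \left(\left(-34 - 62\right)^{2} - 15830\right) = \left(\frac{9}{-108} + 418\right) - \left(\left(-34 - 62\right)^{2} - 15830\right) = \left(9 \left(- \frac{1}{108}\right) + 418\right) - \left(\left(-96\right)^{2} - 15830\right) = \left(- \frac{1}{12} + 418\right) - \left(9216 - 15830\right) = \frac{5015}{12} - -6614 = \frac{5015}{12} + 6614 = \frac{84383}{12}$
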